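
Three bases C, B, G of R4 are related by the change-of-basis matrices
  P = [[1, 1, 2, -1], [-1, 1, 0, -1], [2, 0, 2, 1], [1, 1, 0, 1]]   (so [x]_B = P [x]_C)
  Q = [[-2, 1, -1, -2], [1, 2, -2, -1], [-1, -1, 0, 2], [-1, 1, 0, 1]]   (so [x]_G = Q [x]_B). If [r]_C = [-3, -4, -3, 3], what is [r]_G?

[45, -2, 12, 8]

Apply P to get B-coordinates [-16, -4, -9, -4], then Q to get G-coordinates.
The result is [r]_G = [45, -2, 12, 8].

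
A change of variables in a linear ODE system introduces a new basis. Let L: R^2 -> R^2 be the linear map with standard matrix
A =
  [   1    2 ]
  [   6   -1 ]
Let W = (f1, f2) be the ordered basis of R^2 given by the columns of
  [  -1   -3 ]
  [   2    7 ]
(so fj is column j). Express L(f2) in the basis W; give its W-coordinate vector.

[-2, -3]

Compute L(f2) = A f2 = [11, -25] in standard coordinates.
Then write this in W-coordinates: solve for y in y_1 f1 + y_2 f2 = [11, -25].
This gives y = [-2, -3], which is column 2 of [L]_W.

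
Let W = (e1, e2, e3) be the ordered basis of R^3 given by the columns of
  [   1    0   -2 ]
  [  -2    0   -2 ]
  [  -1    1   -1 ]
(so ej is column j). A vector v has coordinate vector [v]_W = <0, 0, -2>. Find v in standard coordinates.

v = M [v]_W, where M has columns e1, ..., e3.
Carrying out the matrix-vector product, v = <4, 4, 2>.

<4, 4, 2>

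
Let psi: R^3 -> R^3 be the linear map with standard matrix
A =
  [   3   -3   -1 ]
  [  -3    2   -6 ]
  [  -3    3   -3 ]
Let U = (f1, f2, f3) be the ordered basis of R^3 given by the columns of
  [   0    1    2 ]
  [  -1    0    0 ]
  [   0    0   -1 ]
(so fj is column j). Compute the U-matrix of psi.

[[2, 3, 0], [-3, -3, 1], [3, 3, 3]]

The j-th column of [psi]_U is [psi(fj)]_U.
psi(f1) = A f1 = <3, -2, -3> = 2f1 - 3f2 + 3f3, so column 1 is <2, -3, 3>.
Repeating for f2, f3 and assembling the columns gives [[2, 3, 0], [-3, -3, 1], [3, 3, 3]].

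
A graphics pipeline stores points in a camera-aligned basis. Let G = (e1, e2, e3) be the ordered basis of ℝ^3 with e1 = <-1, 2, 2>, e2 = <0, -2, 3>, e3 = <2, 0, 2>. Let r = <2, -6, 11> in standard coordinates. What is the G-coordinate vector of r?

<0, 3, 1>

We seek scalars with c_1 e1 + ... + c_3 e3 = r; equivalently solve M c = r where the columns of M are e1, ..., e3.
Solving this 3x3 system gives c = (0, 3, 1).
Check: 0·e1 + 3e2 + e3 = <2, -6, 11>.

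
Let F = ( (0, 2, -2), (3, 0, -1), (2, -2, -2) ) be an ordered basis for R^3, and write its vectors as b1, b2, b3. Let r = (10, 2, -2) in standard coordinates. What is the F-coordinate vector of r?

[r]_F is the unique c with M c = r, where M has columns b1, ..., b3.
Row-reducing the augmented matrix [M | r] gives c = (0, 4, -1).
Check: 0·b1 + 4b2 - b3 = (10, 2, -2).

(0, 4, -1)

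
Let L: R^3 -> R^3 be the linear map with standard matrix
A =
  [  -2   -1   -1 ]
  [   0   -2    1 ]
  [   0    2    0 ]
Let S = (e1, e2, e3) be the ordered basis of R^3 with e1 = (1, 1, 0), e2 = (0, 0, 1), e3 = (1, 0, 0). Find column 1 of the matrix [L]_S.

(-2, 2, -1)

Column 1 of [L]_S is the S-coordinate vector of L(e1).
In standard coordinates L(e1) = A e1 = (-3, -2, 2).
Converting to S: (-3, -2, 2) = -2e1 + 2e2 - e3, so the coordinate vector is (-2, 2, -1).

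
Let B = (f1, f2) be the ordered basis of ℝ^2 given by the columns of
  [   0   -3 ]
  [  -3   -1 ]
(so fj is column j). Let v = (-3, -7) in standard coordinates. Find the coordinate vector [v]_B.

(2, 1)

[v]_B is the unique c with M c = v, where M has columns f1, f2.
System: 0c_1 - 3c_2 = -3, -3c_1 - c_2 = -7; solving gives c_1 = 2, c_2 = 1.
Check: 2f1 + f2 = (-3, -7).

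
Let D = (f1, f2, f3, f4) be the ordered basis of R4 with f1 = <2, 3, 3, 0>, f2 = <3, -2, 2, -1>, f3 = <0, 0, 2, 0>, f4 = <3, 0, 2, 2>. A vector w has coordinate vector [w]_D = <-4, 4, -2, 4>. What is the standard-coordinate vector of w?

w = M [w]_D, where M has columns f1, ..., f4.
Carrying out the matrix-vector product, w = <16, -20, 0, 4>.

<16, -20, 0, 4>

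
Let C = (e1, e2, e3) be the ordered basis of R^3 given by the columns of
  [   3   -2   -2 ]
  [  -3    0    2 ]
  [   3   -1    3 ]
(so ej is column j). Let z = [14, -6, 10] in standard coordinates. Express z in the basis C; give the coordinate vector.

[2, -4, 0]

[z]_C is the unique c with M c = z, where M has columns e1, ..., e3.
Gaussian elimination on [M | z] yields c = (2, -4, 0).
Check: 2e1 - 4e2 + 0·e3 = [14, -6, 10].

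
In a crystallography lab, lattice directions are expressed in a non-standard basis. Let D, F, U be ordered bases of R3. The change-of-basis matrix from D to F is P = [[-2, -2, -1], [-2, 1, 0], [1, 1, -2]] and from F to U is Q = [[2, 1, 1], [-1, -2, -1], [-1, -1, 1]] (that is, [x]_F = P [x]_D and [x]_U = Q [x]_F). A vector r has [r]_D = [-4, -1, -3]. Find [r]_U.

Apply P to get F-coordinates [13, 7, 1], then Q to get U-coordinates.
The result is [r]_U = [34, -28, -19].

[34, -28, -19]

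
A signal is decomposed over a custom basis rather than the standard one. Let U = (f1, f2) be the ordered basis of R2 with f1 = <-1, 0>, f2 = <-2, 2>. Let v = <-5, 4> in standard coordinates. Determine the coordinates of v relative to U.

<1, 2>

We seek scalars with c_1 f1 + c_2 f2 = v; equivalently solve M c = v where the columns of M are f1, f2.
System: -c_1 - 2c_2 = -5, 0c_1 + 2c_2 = 4; solving gives c_1 = 1, c_2 = 2.
Check: f1 + 2f2 = <-5, 4>.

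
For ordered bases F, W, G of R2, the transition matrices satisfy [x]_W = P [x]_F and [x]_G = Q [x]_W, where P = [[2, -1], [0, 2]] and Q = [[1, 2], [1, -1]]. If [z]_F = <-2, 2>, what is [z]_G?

<2, -10>

Composing the changes, [z]_G = Q P [z]_F.
Q P = [[2, 3], [2, -3]]; applying this to <-2, 2> gives <2, -10>.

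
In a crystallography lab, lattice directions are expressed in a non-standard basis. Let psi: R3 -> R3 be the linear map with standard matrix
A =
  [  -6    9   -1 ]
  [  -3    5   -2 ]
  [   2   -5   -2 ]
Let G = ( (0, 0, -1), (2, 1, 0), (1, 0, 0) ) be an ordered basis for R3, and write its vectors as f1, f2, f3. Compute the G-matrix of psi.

Let P have columns f1, ..., f3. Then [psi]_G = P^(-1) A P.
Here det P = 1, so P^(-1) is integer; computing A P first and then P^(-1)(A P) gives [[-2, 1, -2], [2, -1, -3], [-3, -1, 0]].

[[-2, 1, -2], [2, -1, -3], [-3, -1, 0]]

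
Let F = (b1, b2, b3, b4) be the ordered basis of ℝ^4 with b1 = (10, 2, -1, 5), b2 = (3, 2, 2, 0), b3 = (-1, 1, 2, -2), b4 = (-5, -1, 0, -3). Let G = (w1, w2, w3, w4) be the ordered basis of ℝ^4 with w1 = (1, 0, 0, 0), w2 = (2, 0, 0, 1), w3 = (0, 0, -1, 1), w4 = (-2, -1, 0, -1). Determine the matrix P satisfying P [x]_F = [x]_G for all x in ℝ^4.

Take x = bj: its F-coordinates are the j-th standard unit vector, so P e_j — column j of P — equals [bj]_G.
b1 = 2w1 + 2w2 + w3 - 2w4, giving column 1 = (2, 2, 1, -2); repeating for each j gives P = [[2, -1, -1, 1], [2, 0, -1, -2], [1, -2, -2, 0], [-2, -2, -1, 1]].

[[2, -1, -1, 1], [2, 0, -1, -2], [1, -2, -2, 0], [-2, -2, -1, 1]]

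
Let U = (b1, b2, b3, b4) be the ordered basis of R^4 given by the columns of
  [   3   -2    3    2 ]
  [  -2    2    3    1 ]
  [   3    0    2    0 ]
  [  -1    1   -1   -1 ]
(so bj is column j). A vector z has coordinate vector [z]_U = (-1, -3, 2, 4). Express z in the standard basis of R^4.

(17, 6, 1, -8)

The coordinates say z = -b1 - 3b2 + 2b3 + 4b4; adding the scaled basis vectors gives (17, 6, 1, -8).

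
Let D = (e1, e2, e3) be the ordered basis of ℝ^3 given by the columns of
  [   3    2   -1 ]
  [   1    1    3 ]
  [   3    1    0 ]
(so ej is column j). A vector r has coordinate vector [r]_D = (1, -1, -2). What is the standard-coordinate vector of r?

(3, -6, 2)

The coordinates say r = e1 - e2 - 2e3; adding the scaled basis vectors gives (3, -6, 2).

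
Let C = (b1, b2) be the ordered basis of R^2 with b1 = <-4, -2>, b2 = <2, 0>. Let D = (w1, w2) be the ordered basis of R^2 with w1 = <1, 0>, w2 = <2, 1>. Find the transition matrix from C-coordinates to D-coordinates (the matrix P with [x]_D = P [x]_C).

Column j of P is [bj]_D, since P maps C-coordinates to D-coordinates.
Expressing b1 in D: b1 = 0·w1 - 2w2, so column 1 of P is <0, -2>.
Doing the same for each bj gives P = [[0, 2], [-2, 0]].

[[0, 2], [-2, 0]]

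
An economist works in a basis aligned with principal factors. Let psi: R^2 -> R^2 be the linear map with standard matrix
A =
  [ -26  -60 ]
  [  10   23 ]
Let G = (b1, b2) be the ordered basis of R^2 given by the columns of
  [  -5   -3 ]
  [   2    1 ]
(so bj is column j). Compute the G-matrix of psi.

Let P have columns b1, b2. Then [psi]_G = P^(-1) A P.
Here det P = 1, so P^(-1) is integer; computing A P first and then P^(-1)(A P) gives [[-2, -3], [0, -1]].

[[-2, -3], [0, -1]]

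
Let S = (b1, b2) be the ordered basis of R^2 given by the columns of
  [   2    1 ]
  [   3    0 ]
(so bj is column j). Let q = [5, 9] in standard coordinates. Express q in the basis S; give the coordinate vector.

We seek scalars with c_1 b1 + c_2 b2 = q; equivalently solve M c = q where the columns of M are b1, b2.
System: 2c_1 + c_2 = 5, 3c_1 + 0c_2 = 9; solving gives c_1 = 3, c_2 = -1.
Check: 3b1 - b2 = [5, 9].

[3, -1]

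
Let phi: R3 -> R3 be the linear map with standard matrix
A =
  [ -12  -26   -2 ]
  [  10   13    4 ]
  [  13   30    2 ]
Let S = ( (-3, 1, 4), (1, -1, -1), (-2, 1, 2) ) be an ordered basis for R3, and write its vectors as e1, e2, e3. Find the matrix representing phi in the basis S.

[[1, -3, 2], [-1, 1, 2], [-3, -3, 1]]

With P the matrix whose columns are e1, ..., e3, [phi]_S = P^(-1) A P.
Column by column: phi(e1) = A e1 = (2, -1, -1); its S-coordinates (1, -1, -3) give column 1.
Continuing for each basis vector yields [phi]_S = [[1, -3, 2], [-1, 1, 2], [-3, -3, 1]].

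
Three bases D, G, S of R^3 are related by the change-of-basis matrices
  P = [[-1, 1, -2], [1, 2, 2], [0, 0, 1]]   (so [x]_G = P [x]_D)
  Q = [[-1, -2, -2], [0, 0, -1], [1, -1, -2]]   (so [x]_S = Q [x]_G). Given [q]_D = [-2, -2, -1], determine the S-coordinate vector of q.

[16, 1, 12]

Composing the changes, [q]_S = Q P [q]_D.
Q P = [[-1, -5, -4], [0, 0, -1], [-2, -1, -6]]; applying this to [-2, -2, -1] gives [16, 1, 12].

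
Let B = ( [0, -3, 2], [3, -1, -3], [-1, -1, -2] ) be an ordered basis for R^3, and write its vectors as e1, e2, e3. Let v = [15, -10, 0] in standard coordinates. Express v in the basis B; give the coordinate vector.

[3, 4, -3]

We seek scalars with c_1 e1 + ... + c_3 e3 = v; equivalently solve M c = v where the columns of M are e1, ..., e3.
Solving this 3x3 system gives c = (3, 4, -3).
Check: 3e1 + 4e2 - 3e3 = [15, -10, 0].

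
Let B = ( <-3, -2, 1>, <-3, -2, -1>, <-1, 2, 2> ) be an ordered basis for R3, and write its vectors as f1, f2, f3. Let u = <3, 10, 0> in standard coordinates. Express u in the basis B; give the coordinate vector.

We seek scalars with c_1 f1 + ... + c_3 f3 = u; equivalently solve M c = u where the columns of M are f1, ..., f3.
Gaussian elimination on [M | u] yields c = (-4, 2, 3).
Check: -4f1 + 2f2 + 3f3 = <3, 10, 0>.

<-4, 2, 3>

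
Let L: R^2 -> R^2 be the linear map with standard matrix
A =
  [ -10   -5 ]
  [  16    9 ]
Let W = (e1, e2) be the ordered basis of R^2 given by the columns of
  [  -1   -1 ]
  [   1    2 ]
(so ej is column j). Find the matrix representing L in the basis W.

The j-th column of [L]_W is [L(ej)]_W.
L(e1) = A e1 = <5, -7> = -3e1 - 2e2, so column 1 is <-3, -2>.
Repeating for e2 and assembling the columns gives [[-3, -2], [-2, 2]].

[[-3, -2], [-2, 2]]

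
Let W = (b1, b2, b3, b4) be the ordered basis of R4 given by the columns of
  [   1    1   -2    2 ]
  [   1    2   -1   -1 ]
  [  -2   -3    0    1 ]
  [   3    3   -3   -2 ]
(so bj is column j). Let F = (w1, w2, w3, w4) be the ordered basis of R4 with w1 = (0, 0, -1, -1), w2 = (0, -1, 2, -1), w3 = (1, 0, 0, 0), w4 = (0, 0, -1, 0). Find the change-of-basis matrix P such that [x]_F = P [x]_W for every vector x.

[[-2, -1, 2, 1], [-1, -2, 1, 1], [1, 1, -2, 2], [2, 0, 0, 0]]

Column j of P is [bj]_F, since P maps W-coordinates to F-coordinates.
Expressing b1 in F: b1 = -2w1 - w2 + w3 + 2w4, so column 1 of P is (-2, -1, 1, 2).
Doing the same for each bj gives P = [[-2, -1, 2, 1], [-1, -2, 1, 1], [1, 1, -2, 2], [2, 0, 0, 0]].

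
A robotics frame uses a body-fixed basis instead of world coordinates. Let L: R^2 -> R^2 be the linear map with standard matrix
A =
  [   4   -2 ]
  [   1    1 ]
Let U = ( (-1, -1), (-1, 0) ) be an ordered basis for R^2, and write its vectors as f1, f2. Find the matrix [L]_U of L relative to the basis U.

With P the matrix whose columns are f1, f2, [L]_U = P^(-1) A P.
Column by column: L(f1) = A f1 = (-2, -2); its U-coordinates (2, 0) give column 1.
Continuing for each basis vector yields [L]_U = [[2, 1], [0, 3]].

[[2, 1], [0, 3]]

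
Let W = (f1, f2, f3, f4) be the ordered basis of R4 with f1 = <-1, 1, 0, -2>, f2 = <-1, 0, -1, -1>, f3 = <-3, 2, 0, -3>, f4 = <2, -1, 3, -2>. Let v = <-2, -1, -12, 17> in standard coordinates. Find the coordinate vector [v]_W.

<-3, 0, -1, -4>

[v]_W is the unique c with M c = v, where M has columns f1, ..., f4.
Row-reducing the augmented matrix [M | v] gives c = (-3, 0, -1, -4).
Check: -3f1 + 0·f2 - f3 - 4f4 = <-2, -1, -12, 17>.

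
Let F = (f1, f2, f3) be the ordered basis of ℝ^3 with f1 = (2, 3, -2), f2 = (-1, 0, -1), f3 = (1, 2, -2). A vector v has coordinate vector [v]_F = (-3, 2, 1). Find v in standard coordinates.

v = M [v]_F, where M has columns f1, ..., f3.
Carrying out the matrix-vector product, v = (-7, -7, 2).

(-7, -7, 2)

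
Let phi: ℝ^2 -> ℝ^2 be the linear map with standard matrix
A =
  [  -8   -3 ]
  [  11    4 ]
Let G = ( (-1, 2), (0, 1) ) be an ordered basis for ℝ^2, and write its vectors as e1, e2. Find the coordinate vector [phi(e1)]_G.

Compute phi(e1) = A e1 = (2, -3) in standard coordinates.
Then write this in G-coordinates: solve for y in y_1 e1 + y_2 e2 = (2, -3).
This gives y = (-2, 1), which is column 1 of [phi]_G.

(-2, 1)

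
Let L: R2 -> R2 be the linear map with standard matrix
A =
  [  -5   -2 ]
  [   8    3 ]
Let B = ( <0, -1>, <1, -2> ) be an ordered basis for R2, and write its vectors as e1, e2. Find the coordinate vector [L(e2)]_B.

Compute L(e2) = A e2 = <-1, 2> in standard coordinates.
Then write this in B-coordinates: solve for y in y_1 e1 + y_2 e2 = <-1, 2>.
This gives y = <0, -1>, which is column 2 of [L]_B.

<0, -1>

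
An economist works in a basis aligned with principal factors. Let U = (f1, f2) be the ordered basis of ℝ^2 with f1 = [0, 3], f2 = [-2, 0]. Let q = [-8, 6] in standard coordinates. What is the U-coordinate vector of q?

Write q = c_1 f1 + c_2 f2 and solve for the c_i.
System: 0c_1 - 2c_2 = -8, 3c_1 + 0c_2 = 6; solving gives c_1 = 2, c_2 = 4.
Check: 2f1 + 4f2 = [-8, 6].

[2, 4]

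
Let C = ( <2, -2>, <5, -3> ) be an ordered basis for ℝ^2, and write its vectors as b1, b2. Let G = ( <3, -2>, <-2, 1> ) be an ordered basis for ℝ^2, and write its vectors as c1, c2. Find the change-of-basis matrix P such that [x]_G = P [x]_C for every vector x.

[[2, 1], [2, -1]]

Let M have columns bj and N have columns cj. Then for every x, N [x]_G = x = M [x]_C, so P = N^(-1) M.
Since det N = -1, N^(-1) has integer entries; multiplying gives P = [[2, 1], [2, -1]].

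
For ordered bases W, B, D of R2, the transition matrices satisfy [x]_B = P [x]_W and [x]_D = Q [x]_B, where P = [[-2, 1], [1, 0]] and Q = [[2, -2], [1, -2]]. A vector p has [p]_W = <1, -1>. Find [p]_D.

<-8, -5>

First [p]_B = P [p]_W = <-3, 1>.
Then [p]_D = Q [p]_B = <-8, -5>.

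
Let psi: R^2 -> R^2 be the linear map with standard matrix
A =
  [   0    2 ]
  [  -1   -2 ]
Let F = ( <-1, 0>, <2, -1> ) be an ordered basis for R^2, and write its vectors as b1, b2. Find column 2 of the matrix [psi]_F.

Compute psi(b2) = A b2 = <-2, 0> in standard coordinates.
Then write this in F-coordinates: solve for y in y_1 b1 + y_2 b2 = <-2, 0>.
This gives y = <2, 0>, which is column 2 of [psi]_F.

<2, 0>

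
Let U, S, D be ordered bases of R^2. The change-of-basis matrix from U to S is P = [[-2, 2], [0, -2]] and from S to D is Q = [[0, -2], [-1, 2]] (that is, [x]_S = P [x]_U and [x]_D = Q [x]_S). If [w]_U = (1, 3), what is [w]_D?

First [w]_S = P [w]_U = (4, -6).
Then [w]_D = Q [w]_S = (12, -16).

(12, -16)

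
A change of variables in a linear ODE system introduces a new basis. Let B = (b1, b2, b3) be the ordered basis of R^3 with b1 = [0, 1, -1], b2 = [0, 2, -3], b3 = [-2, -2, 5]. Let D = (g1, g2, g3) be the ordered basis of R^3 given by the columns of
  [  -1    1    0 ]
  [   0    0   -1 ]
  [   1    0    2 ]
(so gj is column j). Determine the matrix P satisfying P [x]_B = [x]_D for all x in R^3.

Take x = bj: its B-coordinates are the j-th standard unit vector, so P e_j — column j of P — equals [bj]_D.
b1 = g1 + g2 - g3, giving column 1 = [1, 1, -1]; repeating for each j gives P = [[1, 1, 1], [1, 1, -1], [-1, -2, 2]].

[[1, 1, 1], [1, 1, -1], [-1, -2, 2]]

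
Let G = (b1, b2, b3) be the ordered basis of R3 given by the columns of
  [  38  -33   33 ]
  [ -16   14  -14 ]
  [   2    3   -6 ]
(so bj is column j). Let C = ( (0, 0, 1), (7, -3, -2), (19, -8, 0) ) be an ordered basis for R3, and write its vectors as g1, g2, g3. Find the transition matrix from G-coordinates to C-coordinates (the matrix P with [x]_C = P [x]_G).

[[2, -1, -2], [0, -2, 2], [2, -1, 1]]

Column j of P is [bj]_C, since P maps G-coordinates to C-coordinates.
Expressing b1 in C: b1 = 2g1 + 0·g2 + 2g3, so column 1 of P is (2, 0, 2).
Doing the same for each bj gives P = [[2, -1, -2], [0, -2, 2], [2, -1, 1]].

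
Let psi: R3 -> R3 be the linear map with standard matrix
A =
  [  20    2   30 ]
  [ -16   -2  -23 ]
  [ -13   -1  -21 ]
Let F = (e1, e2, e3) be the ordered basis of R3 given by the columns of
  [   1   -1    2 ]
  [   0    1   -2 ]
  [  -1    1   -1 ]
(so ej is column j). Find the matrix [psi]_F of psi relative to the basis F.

[[-3, 3, 1], [3, -3, 1], [-2, 3, 3]]

The j-th column of [psi]_F is [psi(ej)]_F.
psi(e1) = A e1 = (-10, 7, 8) = -3e1 + 3e2 - 2e3, so column 1 is (-3, 3, -2).
Repeating for e2, e3 and assembling the columns gives [[-3, 3, 1], [3, -3, 1], [-2, 3, 3]].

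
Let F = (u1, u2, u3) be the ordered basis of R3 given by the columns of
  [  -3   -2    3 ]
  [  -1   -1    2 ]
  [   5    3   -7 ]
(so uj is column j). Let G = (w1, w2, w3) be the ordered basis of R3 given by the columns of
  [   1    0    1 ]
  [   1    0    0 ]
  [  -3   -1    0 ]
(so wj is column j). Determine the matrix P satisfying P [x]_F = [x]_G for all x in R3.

Column j of P is [uj]_G, since P maps F-coordinates to G-coordinates.
Expressing u1 in G: u1 = -w1 - 2w2 - 2w3, so column 1 of P is (-1, -2, -2).
Doing the same for each uj gives P = [[-1, -1, 2], [-2, 0, 1], [-2, -1, 1]].

[[-1, -1, 2], [-2, 0, 1], [-2, -1, 1]]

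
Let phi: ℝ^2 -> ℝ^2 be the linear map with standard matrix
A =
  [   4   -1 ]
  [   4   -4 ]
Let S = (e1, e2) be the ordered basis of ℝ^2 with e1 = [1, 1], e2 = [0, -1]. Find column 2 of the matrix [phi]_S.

[1, -3]

Compute phi(e2) = A e2 = [1, 4] in standard coordinates.
Then write this in S-coordinates: solve for y in y_1 e1 + y_2 e2 = [1, 4].
This gives y = [1, -3], which is column 2 of [phi]_S.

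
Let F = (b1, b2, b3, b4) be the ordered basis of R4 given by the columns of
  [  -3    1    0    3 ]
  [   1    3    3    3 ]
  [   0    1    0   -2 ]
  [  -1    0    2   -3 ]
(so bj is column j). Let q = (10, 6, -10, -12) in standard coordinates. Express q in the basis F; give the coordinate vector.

Write q = c_1 b1 + ... + c_4 b4 and solve for the c_i.
Row-reducing the augmented matrix [M | q] gives c = (0, -2, 0, 4).
Check: 0·b1 - 2b2 + 0·b3 + 4b4 = (10, 6, -10, -12).

(0, -2, 0, 4)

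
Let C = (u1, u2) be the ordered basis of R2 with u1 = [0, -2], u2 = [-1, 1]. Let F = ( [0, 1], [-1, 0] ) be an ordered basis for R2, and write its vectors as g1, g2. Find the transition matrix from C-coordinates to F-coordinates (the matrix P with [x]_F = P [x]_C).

Take x = uj: its C-coordinates are the j-th standard unit vector, so P e_j — column j of P — equals [uj]_F.
u1 = -2g1 + 0·g2, giving column 1 = [-2, 0]; repeating for each j gives P = [[-2, 1], [0, 1]].

[[-2, 1], [0, 1]]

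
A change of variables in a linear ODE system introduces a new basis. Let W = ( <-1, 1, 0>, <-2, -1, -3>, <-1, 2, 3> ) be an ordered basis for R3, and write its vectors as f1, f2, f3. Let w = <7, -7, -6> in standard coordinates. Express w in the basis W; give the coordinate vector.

<-2, -1, -3>

[w]_W is the unique c with M c = w, where M has columns f1, ..., f3.
Solving this 3x3 system gives c = (-2, -1, -3).
Check: -2f1 - f2 - 3f3 = <7, -7, -6>.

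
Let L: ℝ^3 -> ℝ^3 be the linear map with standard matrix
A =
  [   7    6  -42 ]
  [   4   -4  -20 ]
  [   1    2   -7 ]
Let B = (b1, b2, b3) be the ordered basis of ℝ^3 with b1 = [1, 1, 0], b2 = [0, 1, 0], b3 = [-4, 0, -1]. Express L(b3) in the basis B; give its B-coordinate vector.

Compute L(b3) = A b3 = [14, 4, 3] in standard coordinates.
Then write this in B-coordinates: solve for y in y_1 b1 + ... + y_3 b3 = [14, 4, 3].
This gives y = [2, 2, -3], which is column 3 of [L]_B.

[2, 2, -3]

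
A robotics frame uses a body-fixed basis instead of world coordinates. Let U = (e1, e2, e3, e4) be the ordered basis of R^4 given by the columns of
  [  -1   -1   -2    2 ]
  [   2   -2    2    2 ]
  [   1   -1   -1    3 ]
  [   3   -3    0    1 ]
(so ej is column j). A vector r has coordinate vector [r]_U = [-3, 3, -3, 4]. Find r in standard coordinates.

r = M [r]_U, where M has columns e1, ..., e4.
Carrying out the matrix-vector product, r = [14, -10, 9, -14].

[14, -10, 9, -14]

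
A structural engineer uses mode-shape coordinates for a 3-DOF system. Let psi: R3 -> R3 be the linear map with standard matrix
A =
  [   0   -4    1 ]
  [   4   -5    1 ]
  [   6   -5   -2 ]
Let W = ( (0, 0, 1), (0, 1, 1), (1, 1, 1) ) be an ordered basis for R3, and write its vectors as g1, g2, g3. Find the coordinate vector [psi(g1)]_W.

Column 1 of [psi]_W is the W-coordinate vector of psi(g1).
In standard coordinates psi(g1) = A g1 = (1, 1, -2).
Converting to W: (1, 1, -2) = -3g1 + 0·g2 + g3, so the coordinate vector is (-3, 0, 1).

(-3, 0, 1)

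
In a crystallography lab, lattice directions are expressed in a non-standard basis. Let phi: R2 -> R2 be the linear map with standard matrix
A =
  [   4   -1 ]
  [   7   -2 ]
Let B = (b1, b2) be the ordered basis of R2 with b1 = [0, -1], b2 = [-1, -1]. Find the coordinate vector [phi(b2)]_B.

Compute phi(b2) = A b2 = [-3, -5] in standard coordinates.
Then write this in B-coordinates: solve for y in y_1 b1 + y_2 b2 = [-3, -5].
This gives y = [2, 3], which is column 2 of [phi]_B.

[2, 3]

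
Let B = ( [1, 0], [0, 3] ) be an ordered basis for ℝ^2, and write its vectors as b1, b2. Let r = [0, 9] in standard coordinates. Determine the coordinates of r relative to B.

We seek scalars with c_1 b1 + c_2 b2 = r; equivalently solve M c = r where the columns of M are b1, b2.
System: c_1 + 0c_2 = 0, 0c_1 + 3c_2 = 9; solving gives c_1 = 0, c_2 = 3.
Check: 0·b1 + 3b2 = [0, 9].

[0, 3]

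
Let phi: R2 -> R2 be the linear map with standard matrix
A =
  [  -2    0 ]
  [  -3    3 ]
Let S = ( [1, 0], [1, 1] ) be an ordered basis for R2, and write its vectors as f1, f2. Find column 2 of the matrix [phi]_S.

Compute phi(f2) = A f2 = [-2, 0] in standard coordinates.
Then write this in S-coordinates: solve for y in y_1 f1 + y_2 f2 = [-2, 0].
This gives y = [-2, 0], which is column 2 of [phi]_S.

[-2, 0]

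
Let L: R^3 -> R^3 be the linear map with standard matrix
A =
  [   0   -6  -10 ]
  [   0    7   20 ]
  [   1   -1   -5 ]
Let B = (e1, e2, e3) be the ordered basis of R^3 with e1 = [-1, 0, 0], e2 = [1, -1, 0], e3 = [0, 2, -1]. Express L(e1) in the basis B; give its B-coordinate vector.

Column 1 of [L]_B is the B-coordinate vector of L(e1).
In standard coordinates L(e1) = A e1 = [0, 0, -1].
Converting to B: [0, 0, -1] = 2e1 + 2e2 + e3, so the coordinate vector is [2, 2, 1].

[2, 2, 1]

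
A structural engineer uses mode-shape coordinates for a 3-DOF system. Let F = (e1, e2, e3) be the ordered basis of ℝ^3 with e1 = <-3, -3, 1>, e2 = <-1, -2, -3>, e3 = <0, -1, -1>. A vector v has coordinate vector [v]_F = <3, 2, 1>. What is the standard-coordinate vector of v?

<-11, -14, -4>

By definition v = 3e1 + 2e2 + e3.
Summing componentwise gives <-11, -14, -4>.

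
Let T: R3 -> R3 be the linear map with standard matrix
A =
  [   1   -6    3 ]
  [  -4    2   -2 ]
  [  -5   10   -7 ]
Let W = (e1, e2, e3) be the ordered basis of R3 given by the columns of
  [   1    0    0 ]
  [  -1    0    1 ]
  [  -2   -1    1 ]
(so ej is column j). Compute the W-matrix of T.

Let P have columns e1, ..., e3. Then [T]_W = P^(-1) A P.
Here det P = 1, so P^(-1) is integer; computing A P first and then P^(-1)(A P) gives [[1, -3, -3], [-2, -2, 0], [-1, -1, -3]].

[[1, -3, -3], [-2, -2, 0], [-1, -1, -3]]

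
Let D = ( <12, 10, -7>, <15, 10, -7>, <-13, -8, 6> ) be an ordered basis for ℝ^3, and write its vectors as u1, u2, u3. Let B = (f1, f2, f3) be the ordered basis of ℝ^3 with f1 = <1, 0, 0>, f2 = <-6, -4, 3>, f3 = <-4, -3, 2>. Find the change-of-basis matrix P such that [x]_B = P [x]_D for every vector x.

Let M have columns uj and N have columns fj. Then for every x, N [x]_B = x = M [x]_D, so P = N^(-1) M.
Since det N = 1, N^(-1) has integer entries; multiplying gives P = [[-2, 1, -1], [-1, -1, 2], [-2, -2, 0]].

[[-2, 1, -1], [-1, -1, 2], [-2, -2, 0]]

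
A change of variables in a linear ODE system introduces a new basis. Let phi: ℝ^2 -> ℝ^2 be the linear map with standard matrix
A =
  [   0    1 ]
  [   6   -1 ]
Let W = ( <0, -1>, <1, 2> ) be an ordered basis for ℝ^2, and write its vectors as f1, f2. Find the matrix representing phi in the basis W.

[[-3, 0], [-1, 2]]

With P the matrix whose columns are f1, f2, [phi]_W = P^(-1) A P.
Column by column: phi(f1) = A f1 = <-1, 1>; its W-coordinates <-3, -1> give column 1.
Continuing for each basis vector yields [phi]_W = [[-3, 0], [-1, 2]].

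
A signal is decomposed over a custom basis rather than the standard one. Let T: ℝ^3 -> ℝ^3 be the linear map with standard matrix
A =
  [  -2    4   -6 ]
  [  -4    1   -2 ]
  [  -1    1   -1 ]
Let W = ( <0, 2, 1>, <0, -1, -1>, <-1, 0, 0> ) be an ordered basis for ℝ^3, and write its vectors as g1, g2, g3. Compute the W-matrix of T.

With P the matrix whose columns are g1, ..., g3, [T]_W = P^(-1) A P.
Column by column: T(g1) = A g1 = <2, 0, 1>; its W-coordinates <-1, -2, -2> give column 1.
Continuing for each basis vector yields [T]_W = [[-1, 1, 3], [-2, 1, 2], [-2, -2, -2]].

[[-1, 1, 3], [-2, 1, 2], [-2, -2, -2]]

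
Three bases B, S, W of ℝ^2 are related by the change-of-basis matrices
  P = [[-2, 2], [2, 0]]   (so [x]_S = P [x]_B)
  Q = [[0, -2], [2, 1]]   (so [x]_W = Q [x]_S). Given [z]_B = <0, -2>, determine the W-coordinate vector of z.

Apply P to get S-coordinates <-4, 0>, then Q to get W-coordinates.
The result is [z]_W = <0, -8>.

<0, -8>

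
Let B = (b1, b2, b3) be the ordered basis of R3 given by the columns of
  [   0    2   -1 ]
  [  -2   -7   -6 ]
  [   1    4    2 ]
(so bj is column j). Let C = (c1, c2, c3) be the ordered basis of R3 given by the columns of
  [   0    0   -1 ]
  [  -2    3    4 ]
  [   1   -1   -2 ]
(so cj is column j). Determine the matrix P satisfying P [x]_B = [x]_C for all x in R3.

[[1, 1, 2], [0, 1, -2], [0, -2, 1]]

Let M have columns bj and N have columns cj. Then for every x, N [x]_C = x = M [x]_B, so P = N^(-1) M.
Since det N = 1, N^(-1) has integer entries; multiplying gives P = [[1, 1, 2], [0, 1, -2], [0, -2, 1]].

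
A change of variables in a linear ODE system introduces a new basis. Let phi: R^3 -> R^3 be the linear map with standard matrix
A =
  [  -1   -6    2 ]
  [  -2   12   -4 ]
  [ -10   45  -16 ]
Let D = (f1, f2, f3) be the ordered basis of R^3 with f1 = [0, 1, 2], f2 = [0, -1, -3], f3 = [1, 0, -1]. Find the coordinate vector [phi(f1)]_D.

Compute phi(f1) = A f1 = [-2, 4, 13] in standard coordinates.
Then write this in D-coordinates: solve for y in y_1 f1 + ... + y_3 f3 = [-2, 4, 13].
This gives y = [1, -3, -2], which is column 1 of [phi]_D.

[1, -3, -2]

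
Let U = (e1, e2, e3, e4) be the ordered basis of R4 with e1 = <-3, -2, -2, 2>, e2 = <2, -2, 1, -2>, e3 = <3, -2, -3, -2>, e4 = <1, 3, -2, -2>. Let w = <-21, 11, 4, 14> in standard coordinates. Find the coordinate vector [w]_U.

<2, -2, -4, 1>

Write w = c_1 e1 + ... + c_4 e4 and solve for the c_i.
Row-reducing the augmented matrix [M | w] gives c = (2, -2, -4, 1).
Check: 2e1 - 2e2 - 4e3 + e4 = <-21, 11, 4, 14>.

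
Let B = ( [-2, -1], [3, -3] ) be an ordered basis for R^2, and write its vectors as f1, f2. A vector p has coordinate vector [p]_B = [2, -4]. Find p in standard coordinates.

[-16, 10]

The coordinates say p = 2f1 - 4f2; adding the scaled basis vectors gives [-16, 10].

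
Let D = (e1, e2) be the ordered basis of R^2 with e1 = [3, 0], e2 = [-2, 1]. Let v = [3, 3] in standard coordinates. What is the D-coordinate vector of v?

[3, 3]

Write v = c_1 e1 + c_2 e2 and solve for the c_i.
System: 3c_1 - 2c_2 = 3, 0c_1 + c_2 = 3; solving gives c_1 = 3, c_2 = 3.
Check: 3e1 + 3e2 = [3, 3].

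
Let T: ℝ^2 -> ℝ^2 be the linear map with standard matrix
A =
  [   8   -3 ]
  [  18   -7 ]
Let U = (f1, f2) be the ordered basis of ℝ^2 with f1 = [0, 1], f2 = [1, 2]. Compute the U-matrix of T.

[[-1, 0], [-3, 2]]

Let P have columns f1, f2. Then [T]_U = P^(-1) A P.
Here det P = -1, so P^(-1) is integer; computing A P first and then P^(-1)(A P) gives [[-1, 0], [-3, 2]].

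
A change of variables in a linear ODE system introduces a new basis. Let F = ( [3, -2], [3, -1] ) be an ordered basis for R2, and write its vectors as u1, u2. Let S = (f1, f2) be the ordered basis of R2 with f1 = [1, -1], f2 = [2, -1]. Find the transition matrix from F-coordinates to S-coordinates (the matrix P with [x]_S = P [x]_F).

[[1, -1], [1, 2]]

Let M have columns uj and N have columns fj. Then for every x, N [x]_S = x = M [x]_F, so P = N^(-1) M.
Since det N = 1, N^(-1) has integer entries; multiplying gives P = [[1, -1], [1, 2]].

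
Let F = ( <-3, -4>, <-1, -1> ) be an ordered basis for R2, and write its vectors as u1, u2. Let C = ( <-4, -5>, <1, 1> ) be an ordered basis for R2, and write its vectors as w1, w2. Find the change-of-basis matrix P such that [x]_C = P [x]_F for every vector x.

[[1, 0], [1, -1]]

Take x = uj: its F-coordinates are the j-th standard unit vector, so P e_j — column j of P — equals [uj]_C.
u1 = w1 + w2, giving column 1 = <1, 1>; repeating for each j gives P = [[1, 0], [1, -1]].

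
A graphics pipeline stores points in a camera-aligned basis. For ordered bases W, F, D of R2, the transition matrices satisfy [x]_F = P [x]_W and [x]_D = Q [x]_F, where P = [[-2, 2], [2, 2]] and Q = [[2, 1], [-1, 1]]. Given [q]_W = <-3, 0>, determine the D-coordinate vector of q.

First [q]_F = P [q]_W = <6, -6>.
Then [q]_D = Q [q]_F = <6, -12>.

<6, -12>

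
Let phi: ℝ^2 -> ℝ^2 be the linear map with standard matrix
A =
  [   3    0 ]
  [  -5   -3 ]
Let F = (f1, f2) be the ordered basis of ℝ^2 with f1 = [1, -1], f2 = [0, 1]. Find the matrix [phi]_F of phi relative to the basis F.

The j-th column of [phi]_F is [phi(fj)]_F.
phi(f1) = A f1 = [3, -2] = 3f1 + f2, so column 1 is [3, 1].
Repeating for f2 and assembling the columns gives [[3, 0], [1, -3]].

[[3, 0], [1, -3]]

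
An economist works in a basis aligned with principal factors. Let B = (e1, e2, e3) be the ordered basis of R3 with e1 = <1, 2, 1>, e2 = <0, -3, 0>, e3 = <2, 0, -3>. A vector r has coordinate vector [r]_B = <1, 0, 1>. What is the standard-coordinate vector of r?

r = M [r]_B, where M has columns e1, ..., e3.
Carrying out the matrix-vector product, r = <3, 2, -2>.

<3, 2, -2>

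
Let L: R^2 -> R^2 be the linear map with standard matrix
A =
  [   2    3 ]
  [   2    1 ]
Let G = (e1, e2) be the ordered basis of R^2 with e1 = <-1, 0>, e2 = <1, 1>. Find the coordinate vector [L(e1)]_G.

<0, -2>

Compute L(e1) = A e1 = <-2, -2> in standard coordinates.
Then write this in G-coordinates: solve for y in y_1 e1 + y_2 e2 = <-2, -2>.
This gives y = <0, -2>, which is column 1 of [L]_G.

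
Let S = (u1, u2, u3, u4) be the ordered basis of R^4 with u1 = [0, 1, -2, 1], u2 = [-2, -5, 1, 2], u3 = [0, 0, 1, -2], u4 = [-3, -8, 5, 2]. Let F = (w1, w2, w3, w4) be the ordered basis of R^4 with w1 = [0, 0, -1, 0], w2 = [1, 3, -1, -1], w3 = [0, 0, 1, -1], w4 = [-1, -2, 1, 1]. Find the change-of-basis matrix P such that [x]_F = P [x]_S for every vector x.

[[1, 1, 1, -1], [1, -1, 0, -2], [-1, 0, 2, 1], [1, 1, 0, 1]]

Column j of P is [uj]_F, since P maps S-coordinates to F-coordinates.
Expressing u1 in F: u1 = w1 + w2 - w3 + w4, so column 1 of P is [1, 1, -1, 1].
Doing the same for each uj gives P = [[1, 1, 1, -1], [1, -1, 0, -2], [-1, 0, 2, 1], [1, 1, 0, 1]].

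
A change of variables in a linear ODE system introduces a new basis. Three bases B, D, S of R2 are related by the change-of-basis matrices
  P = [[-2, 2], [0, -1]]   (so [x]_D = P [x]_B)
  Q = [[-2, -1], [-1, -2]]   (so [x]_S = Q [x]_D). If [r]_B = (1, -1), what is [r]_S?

(7, 2)

Apply P to get D-coordinates (-4, 1), then Q to get S-coordinates.
The result is [r]_S = (7, 2).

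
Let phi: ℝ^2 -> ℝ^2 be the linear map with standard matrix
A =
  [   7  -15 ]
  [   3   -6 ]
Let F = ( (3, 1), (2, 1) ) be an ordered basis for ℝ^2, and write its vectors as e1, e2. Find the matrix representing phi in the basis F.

With P the matrix whose columns are e1, e2, [phi]_F = P^(-1) A P.
Column by column: phi(e1) = A e1 = (6, 3); its F-coordinates (0, 3) give column 1.
Continuing for each basis vector yields [phi]_F = [[0, -1], [3, 1]].

[[0, -1], [3, 1]]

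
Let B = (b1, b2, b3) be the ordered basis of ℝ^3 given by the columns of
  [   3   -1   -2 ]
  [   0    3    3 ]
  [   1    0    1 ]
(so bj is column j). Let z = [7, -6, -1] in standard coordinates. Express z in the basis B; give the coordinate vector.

Write z = c_1 b1 + ... + c_3 b3 and solve for the c_i.
Gaussian elimination on [M | z] yields c = (1, 0, -2).
Check: b1 + 0·b2 - 2b3 = [7, -6, -1].

[1, 0, -2]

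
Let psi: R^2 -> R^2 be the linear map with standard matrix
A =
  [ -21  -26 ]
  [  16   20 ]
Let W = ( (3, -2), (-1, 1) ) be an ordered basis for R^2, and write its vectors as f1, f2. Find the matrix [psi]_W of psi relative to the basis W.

[[-3, -1], [2, 2]]

With P the matrix whose columns are f1, f2, [psi]_W = P^(-1) A P.
Column by column: psi(f1) = A f1 = (-11, 8); its W-coordinates (-3, 2) give column 1.
Continuing for each basis vector yields [psi]_W = [[-3, -1], [2, 2]].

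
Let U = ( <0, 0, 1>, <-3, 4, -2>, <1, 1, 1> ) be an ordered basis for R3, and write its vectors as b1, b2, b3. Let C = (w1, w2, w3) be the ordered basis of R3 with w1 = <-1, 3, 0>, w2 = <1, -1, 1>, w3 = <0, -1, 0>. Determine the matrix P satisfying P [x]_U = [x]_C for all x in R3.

Let M have columns bj and N have columns wj. Then for every x, N [x]_C = x = M [x]_U, so P = N^(-1) M.
Since det N = -1, N^(-1) has integer entries; multiplying gives P = [[1, 1, 0], [1, -2, 1], [2, 1, -2]].

[[1, 1, 0], [1, -2, 1], [2, 1, -2]]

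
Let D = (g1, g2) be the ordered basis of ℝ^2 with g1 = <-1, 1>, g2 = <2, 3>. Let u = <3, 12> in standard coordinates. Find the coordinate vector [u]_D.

<3, 3>

Write u = c_1 g1 + c_2 g2 and solve for the c_i.
System: -c_1 + 2c_2 = 3, c_1 + 3c_2 = 12; solving gives c_1 = 3, c_2 = 3.
Check: 3g1 + 3g2 = <3, 12>.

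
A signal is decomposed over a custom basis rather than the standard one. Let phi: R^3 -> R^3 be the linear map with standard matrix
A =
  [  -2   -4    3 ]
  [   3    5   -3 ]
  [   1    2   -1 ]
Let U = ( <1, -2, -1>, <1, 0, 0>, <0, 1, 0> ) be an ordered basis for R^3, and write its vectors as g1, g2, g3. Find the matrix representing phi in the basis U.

[[2, -1, -2], [1, -1, -2], [0, 1, 1]]

The j-th column of [phi]_U is [phi(gj)]_U.
phi(g1) = A g1 = <3, -4, -2> = 2g1 + g2 + 0·g3, so column 1 is <2, 1, 0>.
Repeating for g2, g3 and assembling the columns gives [[2, -1, -2], [1, -1, -2], [0, 1, 1]].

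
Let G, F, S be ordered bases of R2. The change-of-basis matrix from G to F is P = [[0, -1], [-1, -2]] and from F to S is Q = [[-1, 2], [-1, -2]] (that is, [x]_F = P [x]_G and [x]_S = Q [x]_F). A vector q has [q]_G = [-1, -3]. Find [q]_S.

First [q]_F = P [q]_G = [3, 7].
Then [q]_S = Q [q]_F = [11, -17].

[11, -17]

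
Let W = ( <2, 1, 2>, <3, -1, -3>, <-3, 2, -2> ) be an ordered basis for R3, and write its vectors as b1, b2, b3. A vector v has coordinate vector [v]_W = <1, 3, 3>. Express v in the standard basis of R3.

<2, 4, -13>

By definition v = b1 + 3b2 + 3b3.
Summing componentwise gives <2, 4, -13>.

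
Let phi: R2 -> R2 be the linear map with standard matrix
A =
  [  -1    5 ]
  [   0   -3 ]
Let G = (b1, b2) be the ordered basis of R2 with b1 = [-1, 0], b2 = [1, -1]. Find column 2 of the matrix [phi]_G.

[3, -3]

Compute phi(b2) = A b2 = [-6, 3] in standard coordinates.
Then write this in G-coordinates: solve for y in y_1 b1 + y_2 b2 = [-6, 3].
This gives y = [3, -3], which is column 2 of [phi]_G.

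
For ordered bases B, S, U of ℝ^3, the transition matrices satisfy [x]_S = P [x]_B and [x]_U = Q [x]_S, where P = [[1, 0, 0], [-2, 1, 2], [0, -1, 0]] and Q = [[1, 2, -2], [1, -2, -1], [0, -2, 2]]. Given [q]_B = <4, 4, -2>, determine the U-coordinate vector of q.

First [q]_S = P [q]_B = <4, -8, -4>.
Then [q]_U = Q [q]_S = <-4, 24, 8>.

<-4, 24, 8>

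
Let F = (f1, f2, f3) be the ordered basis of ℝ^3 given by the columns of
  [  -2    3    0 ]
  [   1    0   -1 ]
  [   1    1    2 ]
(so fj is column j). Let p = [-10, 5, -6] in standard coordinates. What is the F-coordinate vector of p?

[p]_F is the unique c with M c = p, where M has columns f1, ..., f3.
Row-reducing the augmented matrix [M | p] gives c = (2, -2, -3).
Check: 2f1 - 2f2 - 3f3 = [-10, 5, -6].

[2, -2, -3]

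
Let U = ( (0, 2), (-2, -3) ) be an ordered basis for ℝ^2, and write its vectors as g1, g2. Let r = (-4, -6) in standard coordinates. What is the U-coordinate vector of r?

(0, 2)

Write r = c_1 g1 + c_2 g2 and solve for the c_i.
System: 0c_1 - 2c_2 = -4, 2c_1 - 3c_2 = -6; solving gives c_1 = 0, c_2 = 2.
Check: 0·g1 + 2g2 = (-4, -6).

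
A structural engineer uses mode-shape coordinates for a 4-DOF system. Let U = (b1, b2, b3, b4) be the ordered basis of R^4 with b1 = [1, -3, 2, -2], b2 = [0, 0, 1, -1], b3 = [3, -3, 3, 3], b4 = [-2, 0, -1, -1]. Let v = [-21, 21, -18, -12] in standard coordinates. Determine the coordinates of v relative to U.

We seek scalars with c_1 b1 + ... + c_4 b4 = v; equivalently solve M c = v where the columns of M are b1, ..., b4.
Row-reducing the augmented matrix [M | v] gives c = (-3, 3, -4, 3).
Check: -3b1 + 3b2 - 4b3 + 3b4 = [-21, 21, -18, -12].

[-3, 3, -4, 3]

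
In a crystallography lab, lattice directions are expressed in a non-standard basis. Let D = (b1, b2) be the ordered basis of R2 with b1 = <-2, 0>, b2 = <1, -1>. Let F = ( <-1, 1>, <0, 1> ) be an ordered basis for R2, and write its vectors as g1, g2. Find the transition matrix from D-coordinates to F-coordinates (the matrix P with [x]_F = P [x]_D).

[[2, -1], [-2, 0]]

Column j of P is [bj]_F, since P maps D-coordinates to F-coordinates.
Expressing b1 in F: b1 = 2g1 - 2g2, so column 1 of P is <2, -2>.
Doing the same for each bj gives P = [[2, -1], [-2, 0]].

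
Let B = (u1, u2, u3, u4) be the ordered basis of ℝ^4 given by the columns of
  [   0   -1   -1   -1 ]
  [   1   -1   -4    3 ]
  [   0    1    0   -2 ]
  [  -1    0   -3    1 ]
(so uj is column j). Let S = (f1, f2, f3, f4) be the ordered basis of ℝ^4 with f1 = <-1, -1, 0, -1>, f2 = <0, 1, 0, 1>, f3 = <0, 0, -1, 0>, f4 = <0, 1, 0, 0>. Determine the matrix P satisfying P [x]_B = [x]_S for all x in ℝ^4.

[[0, 1, 1, 1], [-1, 1, -2, 2], [0, -1, 0, 2], [2, -1, -1, 2]]

Column j of P is [uj]_S, since P maps B-coordinates to S-coordinates.
Expressing u1 in S: u1 = 0·f1 - f2 + 0·f3 + 2f4, so column 1 of P is <0, -1, 0, 2>.
Doing the same for each uj gives P = [[0, 1, 1, 1], [-1, 1, -2, 2], [0, -1, 0, 2], [2, -1, -1, 2]].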